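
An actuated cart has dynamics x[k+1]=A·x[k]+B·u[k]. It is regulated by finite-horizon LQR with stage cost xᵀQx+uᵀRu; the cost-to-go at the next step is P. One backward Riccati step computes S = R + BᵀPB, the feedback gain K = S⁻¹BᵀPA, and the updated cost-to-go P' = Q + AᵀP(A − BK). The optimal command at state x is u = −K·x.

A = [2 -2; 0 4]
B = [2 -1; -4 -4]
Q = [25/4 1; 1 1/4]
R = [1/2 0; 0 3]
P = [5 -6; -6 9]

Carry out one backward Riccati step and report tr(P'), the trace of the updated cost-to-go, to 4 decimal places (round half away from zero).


BᵀP = [34.0000 -48.0000; 19.0000 -30.0000]
S = R + BᵀPB = [1/2 0; 0 3] + [260.0000 158.0000; 158.0000 101.0000] = [260.5000 158.0000; 158.0000 104.0000]
BᵀPA = [68.0000 -260.0000; 38.0000 -158.0000]
K = S⁻¹·BᵀPA = [0.5019 -0.9756; -0.3971 -0.0371]
A−BK = [0.5992 -0.0860; 0.4192 -0.0508]
AᵀP(A−BK) = [0.9615 -0.2509; -0.2509 0.4878]
P' = Q + AᵀP(A−BK) = [7.2115 0.7491; 0.7491 0.7378]
tr(P') = 7.9492

7.9492


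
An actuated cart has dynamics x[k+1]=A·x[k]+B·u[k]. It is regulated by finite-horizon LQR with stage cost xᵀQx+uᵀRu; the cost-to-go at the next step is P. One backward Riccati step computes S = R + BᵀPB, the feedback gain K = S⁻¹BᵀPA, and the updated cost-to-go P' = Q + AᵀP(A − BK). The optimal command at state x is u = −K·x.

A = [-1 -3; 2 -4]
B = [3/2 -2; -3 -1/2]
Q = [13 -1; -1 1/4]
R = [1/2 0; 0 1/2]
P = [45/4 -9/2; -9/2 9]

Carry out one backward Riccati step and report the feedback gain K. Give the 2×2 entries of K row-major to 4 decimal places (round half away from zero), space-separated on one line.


-0.6633 0.9451 0.0039 2.1734

BᵀP = [30.3750 -33.7500; -20.2500 4.5000]
S = R + BᵀPB = [1/2 0; 0 1/2] + [146.8125 -43.8750; -43.8750 38.2500] = [147.3125 -43.8750; -43.8750 38.7500]
BᵀPA = [-97.8750 43.8750; 29.2500 42.7500]
K = S⁻¹·BᵀPA = [-0.6633 0.9451; 0.0039 2.1734]
A−BK = [0.0026 -0.0710; 0.0122 -0.0779]
AᵀP(A−BK) = [0.2211 -0.3150; -0.3150 2.8699]
P' = Q + AᵀP(A−BK) = [13.2211 -1.3150; -1.3150 3.1199]
tr(P') = 16.3410


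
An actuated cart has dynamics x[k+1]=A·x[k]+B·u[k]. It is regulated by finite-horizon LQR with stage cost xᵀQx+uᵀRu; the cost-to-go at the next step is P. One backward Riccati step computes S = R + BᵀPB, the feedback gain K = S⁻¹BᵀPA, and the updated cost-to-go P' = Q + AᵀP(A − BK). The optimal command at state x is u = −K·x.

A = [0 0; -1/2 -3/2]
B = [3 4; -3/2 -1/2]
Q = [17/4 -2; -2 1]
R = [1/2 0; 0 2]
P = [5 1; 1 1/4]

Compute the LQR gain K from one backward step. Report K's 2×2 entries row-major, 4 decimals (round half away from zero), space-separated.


BᵀP = [13.5000 2.6250; 19.5000 3.8750]
S = R + BᵀPB = [1/2 0; 0 2] + [36.5625 52.6875; 52.6875 76.0625] = [37.0625 52.6875; 52.6875 78.0625]
BᵀPA = [-1.3125 -3.9375; -1.9375 -5.8125]
K = S⁻¹·BᵀPA = [-0.0032 -0.0096; -0.0227 -0.0680]
A−BK = [0.1002 0.3007; -0.5161 -1.5484]
AᵀP(A−BK) = [0.0144 0.0432; 0.0432 0.1296]
P' = Q + AᵀP(A−BK) = [4.2644 -1.9568; -1.9568 1.1296]
tr(P') = 5.3940

-0.0032 -0.0096 -0.0227 -0.0680


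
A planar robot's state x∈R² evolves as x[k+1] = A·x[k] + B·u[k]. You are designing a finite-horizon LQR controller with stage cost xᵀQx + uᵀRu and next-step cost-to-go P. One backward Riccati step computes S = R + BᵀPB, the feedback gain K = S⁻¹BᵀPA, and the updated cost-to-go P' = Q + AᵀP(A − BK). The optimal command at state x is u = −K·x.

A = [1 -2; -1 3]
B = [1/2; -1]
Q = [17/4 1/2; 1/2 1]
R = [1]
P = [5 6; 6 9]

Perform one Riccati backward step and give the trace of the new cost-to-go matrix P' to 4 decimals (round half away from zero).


12.0119

BᵀP = [-3.5000 -6.0000]
S = R + BᵀPB = [1] + [4.2500] = [5.2500]
BᵀPA = [2.5000 -11.0000]
K = S⁻¹·BᵀPA = [0.4762 -2.0952]
A−BK = [0.7619 -0.9524; -0.5238 0.9048]
AᵀP(A−BK) = [0.8095 -1.7619; -1.7619 5.9524]
P' = Q + AᵀP(A−BK) = [5.0595 -1.2619; -1.2619 6.9524]
tr(P') = 12.0119


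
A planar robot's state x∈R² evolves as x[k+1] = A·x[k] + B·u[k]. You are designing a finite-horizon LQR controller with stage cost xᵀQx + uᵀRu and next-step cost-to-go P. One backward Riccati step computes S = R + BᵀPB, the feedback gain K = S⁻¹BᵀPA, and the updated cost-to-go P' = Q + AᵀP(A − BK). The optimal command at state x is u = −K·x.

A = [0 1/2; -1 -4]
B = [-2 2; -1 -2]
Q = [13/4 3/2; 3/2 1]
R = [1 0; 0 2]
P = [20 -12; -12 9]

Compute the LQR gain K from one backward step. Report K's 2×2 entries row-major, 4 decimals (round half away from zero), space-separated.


BᵀP = [-28.0000 15.0000; 64.0000 -42.0000]
S = R + BᵀPB = [1 0; 0 2] + [41.0000 -86.0000; -86.0000 212.0000] = [42.0000 -86.0000; -86.0000 214.0000]
BᵀPA = [-15.0000 -74.0000; 42.0000 200.0000]
K = S⁻¹·BᵀPA = [0.2525 0.8568; 0.2977 1.2789]
A−BK = [-0.0905 -0.3442; -0.1520 -0.5854]
AᵀP(A−BK) = [0.2827 1.1382; 1.1382 4.6231]
P' = Q + AᵀP(A−BK) = [3.5327 2.6382; 2.6382 5.6231]
tr(P') = 9.1558

0.2525 0.8568 0.2977 1.2789


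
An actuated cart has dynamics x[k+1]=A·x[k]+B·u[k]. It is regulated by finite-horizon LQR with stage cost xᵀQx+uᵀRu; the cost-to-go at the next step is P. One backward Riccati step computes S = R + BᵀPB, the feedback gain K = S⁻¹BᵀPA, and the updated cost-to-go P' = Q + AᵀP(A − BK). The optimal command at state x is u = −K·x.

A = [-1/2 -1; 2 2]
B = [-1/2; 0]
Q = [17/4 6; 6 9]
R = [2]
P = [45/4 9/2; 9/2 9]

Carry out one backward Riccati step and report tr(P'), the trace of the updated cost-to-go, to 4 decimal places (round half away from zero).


71.4578

BᵀP = [-5.6250 -2.2500]
S = R + BᵀPB = [2] + [2.8125] = [4.8125]
BᵀPA = [-1.6875 1.1250]
K = S⁻¹·BᵀPA = [-0.3506 0.2338]
A−BK = [-0.6753 -0.8831; 2.0000 2.0000]
AᵀP(A−BK) = [29.2208 28.5195; 28.5195 28.9870]
P' = Q + AᵀP(A−BK) = [33.4708 34.5195; 34.5195 37.9870]
tr(P') = 71.4578


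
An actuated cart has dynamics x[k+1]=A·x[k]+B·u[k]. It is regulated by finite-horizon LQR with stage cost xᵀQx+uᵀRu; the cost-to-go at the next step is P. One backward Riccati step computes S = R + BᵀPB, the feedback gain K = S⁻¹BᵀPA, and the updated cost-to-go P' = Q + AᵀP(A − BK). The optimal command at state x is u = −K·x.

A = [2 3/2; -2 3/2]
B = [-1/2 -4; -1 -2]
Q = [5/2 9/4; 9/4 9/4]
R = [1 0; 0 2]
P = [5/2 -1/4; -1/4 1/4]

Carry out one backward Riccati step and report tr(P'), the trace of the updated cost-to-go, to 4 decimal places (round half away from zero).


BᵀP = [-1.0000 -0.1250; -9.5000 0.5000]
S = R + BᵀPB = [1 0; 0 2] + [0.6250 4.2500; 4.2500 37.0000] = [1.6250 4.2500; 4.2500 39.0000]
BᵀPA = [-1.7500 -1.6875; -20.0000 -13.5000]
K = S⁻¹·BᵀPA = [0.3697 -0.1862; -0.5531 -0.3259]
A−BK = [-0.0276 0.1034; -2.7366 0.6621]
AᵀP(A−BK) = [2.5848 -0.0931; -0.0931 0.3491]
P' = Q + AᵀP(A−BK) = [5.0848 2.1569; 2.1569 2.5991]
tr(P') = 7.6840

7.6840


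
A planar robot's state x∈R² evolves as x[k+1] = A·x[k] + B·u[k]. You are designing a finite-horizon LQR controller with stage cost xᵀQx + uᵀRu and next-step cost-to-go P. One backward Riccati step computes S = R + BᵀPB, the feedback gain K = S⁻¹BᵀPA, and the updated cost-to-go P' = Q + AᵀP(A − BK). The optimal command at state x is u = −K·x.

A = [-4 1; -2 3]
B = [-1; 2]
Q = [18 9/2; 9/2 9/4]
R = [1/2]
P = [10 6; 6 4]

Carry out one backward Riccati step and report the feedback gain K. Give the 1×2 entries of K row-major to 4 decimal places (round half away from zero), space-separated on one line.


BᵀP = [2.0000 2.0000]
S = R + BᵀPB = [1/2] + [2.0000] = [2.5000]
BᵀPA = [-12.0000 8.0000]
K = S⁻¹·BᵀPA = [-4.8000 3.2000]
A−BK = [-8.8000 4.2000; 7.6000 -3.4000]
AᵀP(A−BK) = [214.4000 -109.6000; -109.6000 56.4000]
P' = Q + AᵀP(A−BK) = [232.4000 -105.1000; -105.1000 58.6500]
tr(P') = 291.0500

-4.8000 3.2000


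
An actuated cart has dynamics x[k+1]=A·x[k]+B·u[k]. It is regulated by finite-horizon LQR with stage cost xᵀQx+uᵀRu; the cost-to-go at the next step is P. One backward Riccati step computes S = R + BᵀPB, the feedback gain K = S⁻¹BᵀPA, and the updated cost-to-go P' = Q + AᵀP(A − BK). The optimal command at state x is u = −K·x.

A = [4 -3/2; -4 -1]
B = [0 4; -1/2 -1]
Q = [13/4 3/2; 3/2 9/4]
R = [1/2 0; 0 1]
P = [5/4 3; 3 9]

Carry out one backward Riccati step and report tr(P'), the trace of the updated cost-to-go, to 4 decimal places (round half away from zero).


23.0932

BᵀP = [-1.5000 -4.5000; 2.0000 3.0000]
S = R + BᵀPB = [1/2 0; 0 1] + [2.2500 -1.5000; -1.5000 5.0000] = [2.7500 -1.5000; -1.5000 6.0000]
BᵀPA = [12.0000 6.7500; -4.0000 -6.0000]
K = S⁻¹·BᵀPA = [4.6316 2.2105; 0.4912 -0.4474]
A−BK = [2.0351 0.2895; -1.1930 -0.3421]
AᵀP(A−BK) = [14.3860 6.1842; 6.1842 3.2072]
P' = Q + AᵀP(A−BK) = [17.6360 7.6842; 7.6842 5.4572]
tr(P') = 23.0932


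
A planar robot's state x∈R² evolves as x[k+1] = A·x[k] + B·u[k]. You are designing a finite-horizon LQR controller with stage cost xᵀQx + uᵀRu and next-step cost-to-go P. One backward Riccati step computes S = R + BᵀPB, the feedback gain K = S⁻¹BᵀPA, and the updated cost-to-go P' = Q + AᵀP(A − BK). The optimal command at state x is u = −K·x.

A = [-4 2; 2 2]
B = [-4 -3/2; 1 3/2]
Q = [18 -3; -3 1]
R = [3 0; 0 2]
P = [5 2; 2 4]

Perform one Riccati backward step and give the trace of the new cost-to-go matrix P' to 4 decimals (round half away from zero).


BᵀP = [-18.0000 -4.0000; -4.5000 3.0000]
S = R + BᵀPB = [3 0; 0 2] + [68.0000 21.0000; 21.0000 11.2500] = [71.0000 21.0000; 21.0000 13.2500]
BᵀPA = [64.0000 -44.0000; 24.0000 -3.0000]
K = S⁻¹·BᵀPA = [0.6883 -1.0405; 0.7204 1.4227]
A−BK = [-0.1661 -0.0280; 0.2311 0.9065]
AᵀP(A−BK) = [2.6573 0.4482; 0.4482 10.4852]
P' = Q + AᵀP(A−BK) = [20.6573 -2.5518; -2.5518 11.4852]
tr(P') = 32.1426

32.1426


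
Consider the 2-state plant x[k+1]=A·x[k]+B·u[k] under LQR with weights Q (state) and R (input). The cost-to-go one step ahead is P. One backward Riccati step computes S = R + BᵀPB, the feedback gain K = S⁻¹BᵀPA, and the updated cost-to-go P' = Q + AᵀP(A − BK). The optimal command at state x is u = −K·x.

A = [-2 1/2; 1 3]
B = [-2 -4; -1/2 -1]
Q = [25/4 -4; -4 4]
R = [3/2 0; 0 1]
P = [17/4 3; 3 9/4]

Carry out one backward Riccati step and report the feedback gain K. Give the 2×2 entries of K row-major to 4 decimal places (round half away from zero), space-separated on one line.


BᵀP = [-10.0000 -7.1250; -20.0000 -14.2500]
S = R + BᵀPB = [3/2 0; 0 1] + [23.5625 47.1250; 47.1250 94.2500] = [25.0625 47.1250; 47.1250 95.2500]
BᵀPA = [12.8750 -26.3750; 25.7500 -52.7500]
K = S⁻¹·BᵀPA = [0.0774 -0.1585; 0.2321 -0.4754]
A−BK = [-0.9170 -1.7186; 1.2707 2.4454]
AᵀP(A−BK) = [0.2783 0.2819; 0.2819 1.0554]
P' = Q + AᵀP(A−BK) = [6.5283 -3.7181; -3.7181 5.0554]
tr(P') = 11.5836

0.0774 -0.1585 0.2321 -0.4754


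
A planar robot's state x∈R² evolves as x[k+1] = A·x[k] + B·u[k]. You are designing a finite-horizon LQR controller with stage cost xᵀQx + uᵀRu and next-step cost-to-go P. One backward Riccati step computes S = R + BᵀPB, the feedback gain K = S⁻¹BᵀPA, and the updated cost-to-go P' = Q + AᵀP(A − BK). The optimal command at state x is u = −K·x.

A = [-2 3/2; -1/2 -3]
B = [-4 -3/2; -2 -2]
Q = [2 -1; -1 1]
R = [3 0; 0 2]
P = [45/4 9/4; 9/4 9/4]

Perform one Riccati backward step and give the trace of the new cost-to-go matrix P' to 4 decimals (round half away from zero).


15.4679

BᵀP = [-49.5000 -13.5000; -21.3750 -7.8750]
S = R + BᵀPB = [3 0; 0 2] + [225.0000 101.2500; 101.2500 47.8125] = [228.0000 101.2500; 101.2500 49.8125]
BᵀPA = [105.7500 -33.7500; 46.6875 -8.4375]
K = S⁻¹·BᵀPA = [0.4889 -0.7478; -0.0565 1.3507]
A−BK = [-0.1291 0.5347; 0.3648 -1.7943]
AᵀP(A−BK) = [0.9985 -2.5388; -2.5388 11.4694]
P' = Q + AᵀP(A−BK) = [2.9985 -3.5388; -3.5388 12.4694]
tr(P') = 15.4679


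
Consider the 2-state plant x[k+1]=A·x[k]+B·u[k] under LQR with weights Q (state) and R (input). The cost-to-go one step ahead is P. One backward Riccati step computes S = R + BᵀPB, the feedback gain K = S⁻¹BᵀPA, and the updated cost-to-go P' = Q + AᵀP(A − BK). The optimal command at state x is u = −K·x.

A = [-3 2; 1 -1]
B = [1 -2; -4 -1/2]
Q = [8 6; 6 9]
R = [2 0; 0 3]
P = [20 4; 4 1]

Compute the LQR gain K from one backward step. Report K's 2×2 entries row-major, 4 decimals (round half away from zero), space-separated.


BᵀP = [4.0000 0.0000; -42.0000 -8.5000]
S = R + BᵀPB = [2 0; 0 3] + [4.0000 -8.0000; -8.0000 88.2500] = [6.0000 -8.0000; -8.0000 91.2500]
BᵀPA = [-12.0000 8.0000; 117.5000 -75.5000]
K = S⁻¹·BᵀPA = [-0.3206 0.2606; 1.2596 -0.8046]
A−BK = [-0.1603 0.1303; 0.3475 -0.3599]
AᵀP(A−BK) = [5.1541 -3.3382; -3.3382 2.1717]
P' = Q + AᵀP(A−BK) = [13.1541 2.6618; 2.6618 11.1717]
tr(P') = 24.3257

-0.3206 0.2606 1.2596 -0.8046


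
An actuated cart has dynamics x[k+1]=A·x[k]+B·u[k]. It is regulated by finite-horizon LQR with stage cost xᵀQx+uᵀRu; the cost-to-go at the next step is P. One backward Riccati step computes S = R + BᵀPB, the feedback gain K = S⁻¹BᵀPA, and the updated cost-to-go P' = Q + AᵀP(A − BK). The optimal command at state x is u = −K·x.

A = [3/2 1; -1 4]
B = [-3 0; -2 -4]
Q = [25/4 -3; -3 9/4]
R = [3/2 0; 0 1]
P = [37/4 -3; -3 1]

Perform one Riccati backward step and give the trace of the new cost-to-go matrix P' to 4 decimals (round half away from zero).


9.4011

BᵀP = [-21.7500 7.0000; 12.0000 -4.0000]
S = R + BᵀPB = [3/2 0; 0 1] + [51.2500 -28.0000; -28.0000 16.0000] = [52.7500 -28.0000; -28.0000 17.0000]
BᵀPA = [-39.6250 6.2500; 22.0000 -4.0000]
K = S⁻¹·BᵀPA = [-0.5111 -0.0510; 0.4523 -0.3193]
A−BK = [-0.0333 0.8470; -0.2129 2.6208]
AᵀP(A−BK) = [0.6095 -0.1214; -0.1214 0.2916]
P' = Q + AᵀP(A−BK) = [6.8595 -3.1214; -3.1214 2.5416]
tr(P') = 9.4011


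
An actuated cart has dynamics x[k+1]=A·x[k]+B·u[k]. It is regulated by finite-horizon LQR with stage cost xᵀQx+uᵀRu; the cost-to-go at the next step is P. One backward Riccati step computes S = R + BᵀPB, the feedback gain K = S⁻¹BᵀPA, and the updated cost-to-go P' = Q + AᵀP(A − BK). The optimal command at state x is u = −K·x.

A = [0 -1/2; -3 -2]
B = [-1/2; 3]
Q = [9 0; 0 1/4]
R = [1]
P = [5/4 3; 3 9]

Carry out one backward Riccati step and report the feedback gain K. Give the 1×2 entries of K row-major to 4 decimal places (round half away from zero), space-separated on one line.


-1.0435 -0.7528

BᵀP = [8.3750 25.5000]
S = R + BᵀPB = [1] + [72.3125] = [73.3125]
BᵀPA = [-76.5000 -55.1875]
K = S⁻¹·BᵀPA = [-1.0435 -0.7528]
A−BK = [-0.5217 -0.8764; 0.1304 0.2583]
AᵀP(A−BK) = [1.1739 0.9130; 0.9130 0.7690]
P' = Q + AᵀP(A−BK) = [10.1739 0.9130; 0.9130 1.0190]
tr(P') = 11.1929


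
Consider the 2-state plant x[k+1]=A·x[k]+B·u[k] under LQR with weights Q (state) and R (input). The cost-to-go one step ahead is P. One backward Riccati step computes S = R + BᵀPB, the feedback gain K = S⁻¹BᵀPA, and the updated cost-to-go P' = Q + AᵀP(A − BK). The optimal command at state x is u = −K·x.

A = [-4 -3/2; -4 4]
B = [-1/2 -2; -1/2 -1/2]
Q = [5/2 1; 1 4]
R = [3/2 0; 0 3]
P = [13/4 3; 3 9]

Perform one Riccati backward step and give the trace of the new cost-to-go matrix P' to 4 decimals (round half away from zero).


99.4394

BᵀP = [-3.1250 -6.0000; -8.0000 -10.5000]
S = R + BᵀPB = [3/2 0; 0 3] + [4.5625 9.2500; 9.2500 21.2500] = [6.0625 9.2500; 9.2500 24.2500]
BᵀPA = [36.5000 -19.3125; 74.0000 -30.0000]
K = S⁻¹·BᵀPA = [3.2647 -3.1053; 1.8063 -0.0526]
A−BK = [1.2449 -3.1579; -1.4645 2.4211]
AᵀP(A−BK) = [39.1762 -37.2632; -37.2632 53.7632]
P' = Q + AᵀP(A−BK) = [41.6762 -36.2632; -36.2632 57.7632]
tr(P') = 99.4394


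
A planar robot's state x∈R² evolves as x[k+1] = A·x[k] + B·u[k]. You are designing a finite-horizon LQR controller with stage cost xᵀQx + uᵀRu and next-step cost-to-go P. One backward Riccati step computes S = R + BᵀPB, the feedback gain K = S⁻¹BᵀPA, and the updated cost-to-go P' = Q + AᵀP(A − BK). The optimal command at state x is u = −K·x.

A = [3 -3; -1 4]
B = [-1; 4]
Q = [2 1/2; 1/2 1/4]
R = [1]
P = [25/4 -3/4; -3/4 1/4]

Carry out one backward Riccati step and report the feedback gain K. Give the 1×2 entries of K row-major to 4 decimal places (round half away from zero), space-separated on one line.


-1.7101 2.0145

BᵀP = [-9.2500 1.7500]
S = R + BᵀPB = [1] + [16.2500] = [17.2500]
BᵀPA = [-29.5000 34.7500]
K = S⁻¹·BᵀPA = [-1.7101 2.0145]
A−BK = [1.2899 -0.9855; 5.8406 -4.0580]
AᵀP(A−BK) = [10.5507 -9.0725; -9.0725 8.2464]
P' = Q + AᵀP(A−BK) = [12.5507 -8.5725; -8.5725 8.4964]
tr(P') = 21.0471


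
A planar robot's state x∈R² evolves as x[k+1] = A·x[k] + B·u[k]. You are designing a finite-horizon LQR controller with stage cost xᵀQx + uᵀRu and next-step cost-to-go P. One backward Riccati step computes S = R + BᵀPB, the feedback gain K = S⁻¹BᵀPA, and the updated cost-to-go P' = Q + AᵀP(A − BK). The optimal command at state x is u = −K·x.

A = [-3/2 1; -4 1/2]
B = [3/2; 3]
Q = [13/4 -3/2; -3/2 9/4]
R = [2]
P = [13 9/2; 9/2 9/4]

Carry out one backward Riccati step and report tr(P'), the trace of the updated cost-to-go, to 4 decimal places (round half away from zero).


9.2004

BᵀP = [33.0000 13.5000]
S = R + BᵀPB = [2] + [90.0000] = [92.0000]
BᵀPA = [-103.5000 39.7500]
K = S⁻¹·BᵀPA = [-1.1250 0.4321]
A−BK = [0.1875 0.3519; -0.6250 -0.7962]
AᵀP(A−BK) = [2.8125 -0.6563; -0.6563 0.8879]
P' = Q + AᵀP(A−BK) = [6.0625 -2.1563; -2.1563 3.1379]
tr(P') = 9.2004


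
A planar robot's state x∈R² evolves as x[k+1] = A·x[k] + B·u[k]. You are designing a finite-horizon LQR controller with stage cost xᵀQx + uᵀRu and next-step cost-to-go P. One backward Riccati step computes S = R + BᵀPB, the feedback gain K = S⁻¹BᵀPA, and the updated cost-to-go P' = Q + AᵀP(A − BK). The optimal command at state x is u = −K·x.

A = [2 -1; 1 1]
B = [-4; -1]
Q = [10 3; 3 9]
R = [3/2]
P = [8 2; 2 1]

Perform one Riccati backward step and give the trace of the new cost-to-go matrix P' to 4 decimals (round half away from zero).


BᵀP = [-34.0000 -9.0000]
S = R + BᵀPB = [3/2] + [145.0000] = [146.5000]
BᵀPA = [-77.0000 25.0000]
K = S⁻¹·BᵀPA = [-0.5256 0.1706]
A−BK = [-0.1024 -0.3174; 0.4744 1.1706]
AᵀP(A−BK) = [0.5290 0.1399; 0.1399 0.7338]
P' = Q + AᵀP(A−BK) = [10.5290 3.1399; 3.1399 9.7338]
tr(P') = 20.2628

20.2628


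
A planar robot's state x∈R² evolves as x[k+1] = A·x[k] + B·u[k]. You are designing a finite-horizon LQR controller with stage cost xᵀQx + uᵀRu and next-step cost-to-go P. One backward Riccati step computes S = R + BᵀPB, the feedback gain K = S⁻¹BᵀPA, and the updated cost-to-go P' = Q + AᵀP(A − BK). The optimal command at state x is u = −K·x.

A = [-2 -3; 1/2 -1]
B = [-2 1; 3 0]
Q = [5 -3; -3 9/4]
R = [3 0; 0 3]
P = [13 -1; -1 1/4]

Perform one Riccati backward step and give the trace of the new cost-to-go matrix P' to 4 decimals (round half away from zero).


BᵀP = [-29.0000 2.7500; 13.0000 -1.0000]
S = R + BᵀPB = [3 0; 0 3] + [66.2500 -29.0000; -29.0000 13.0000] = [69.2500 -29.0000; -29.0000 16.0000]
BᵀPA = [59.3750 84.2500; -26.5000 -38.0000]
K = S⁻¹·BᵀPA = [0.6798 0.9213; -0.4242 -0.7051]
A−BK = [-0.2163 -0.4522; -1.5393 -3.7640]
AᵀP(A−BK) = [2.4607 3.9860; 3.9860 6.8343]
P' = Q + AᵀP(A−BK) = [7.4607 0.9860; 0.9860 9.0843]
tr(P') = 16.5449

16.5449


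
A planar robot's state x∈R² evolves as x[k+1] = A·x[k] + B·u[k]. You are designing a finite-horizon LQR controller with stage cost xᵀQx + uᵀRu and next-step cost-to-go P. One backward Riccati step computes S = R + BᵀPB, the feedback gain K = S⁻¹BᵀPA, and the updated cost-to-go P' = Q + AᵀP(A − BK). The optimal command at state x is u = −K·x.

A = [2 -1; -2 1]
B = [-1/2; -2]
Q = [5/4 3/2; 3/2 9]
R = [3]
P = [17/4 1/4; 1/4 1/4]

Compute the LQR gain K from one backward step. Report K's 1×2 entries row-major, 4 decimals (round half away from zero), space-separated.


-0.7191 0.3596

BᵀP = [-2.6250 -0.6250]
S = R + BᵀPB = [3] + [2.5625] = [5.5625]
BᵀPA = [-4.0000 2.0000]
K = S⁻¹·BᵀPA = [-0.7191 0.3596]
A−BK = [1.6404 -0.8202; -3.4382 1.7191]
AᵀP(A−BK) = [13.1236 -6.5618; -6.5618 3.2809]
P' = Q + AᵀP(A−BK) = [14.3736 -5.0618; -5.0618 12.2809]
tr(P') = 26.6545


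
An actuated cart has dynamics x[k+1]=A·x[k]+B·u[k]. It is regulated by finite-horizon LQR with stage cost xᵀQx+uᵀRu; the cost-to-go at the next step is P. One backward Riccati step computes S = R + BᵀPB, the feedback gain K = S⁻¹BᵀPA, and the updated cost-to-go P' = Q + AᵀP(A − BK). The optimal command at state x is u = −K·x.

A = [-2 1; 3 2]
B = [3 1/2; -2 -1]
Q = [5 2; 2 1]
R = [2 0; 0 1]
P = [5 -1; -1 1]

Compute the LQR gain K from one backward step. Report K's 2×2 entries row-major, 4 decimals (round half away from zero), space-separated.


BᵀP = [17.0000 -5.0000; 3.5000 -1.5000]
S = R + BᵀPB = [2 0; 0 1] + [61.0000 13.5000; 13.5000 3.2500] = [63.0000 13.5000; 13.5000 4.2500]
BᵀPA = [-49.0000 7.0000; -11.5000 0.5000]
K = S⁻¹·BᵀPA = [-0.6199 0.2690; -0.7368 -0.7368]
A−BK = [0.2281 0.5614; 1.0234 1.8012]
AᵀP(A−BK) = [2.1520 1.7076; 1.7076 3.4854]
P' = Q + AᵀP(A−BK) = [7.1520 3.7076; 3.7076 4.4854]
tr(P') = 11.6374

-0.6199 0.2690 -0.7368 -0.7368


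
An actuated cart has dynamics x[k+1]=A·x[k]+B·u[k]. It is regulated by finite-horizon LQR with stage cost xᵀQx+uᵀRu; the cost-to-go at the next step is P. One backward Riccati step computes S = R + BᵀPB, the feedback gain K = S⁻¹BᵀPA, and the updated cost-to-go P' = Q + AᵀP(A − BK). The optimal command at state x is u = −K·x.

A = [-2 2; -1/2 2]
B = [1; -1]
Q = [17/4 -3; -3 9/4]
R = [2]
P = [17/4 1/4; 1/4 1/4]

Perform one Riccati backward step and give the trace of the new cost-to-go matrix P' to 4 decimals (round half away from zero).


22.7292

BᵀP = [4.0000 0.0000]
S = R + BᵀPB = [2] + [4.0000] = [6.0000]
BᵀPA = [-8.0000 8.0000]
K = S⁻¹·BᵀPA = [-1.3333 1.3333]
A−BK = [-0.6667 0.6667; -1.8333 3.3333]
AᵀP(A−BK) = [6.8958 -7.8333; -7.8333 9.3333]
P' = Q + AᵀP(A−BK) = [11.1458 -10.8333; -10.8333 11.5833]
tr(P') = 22.7292


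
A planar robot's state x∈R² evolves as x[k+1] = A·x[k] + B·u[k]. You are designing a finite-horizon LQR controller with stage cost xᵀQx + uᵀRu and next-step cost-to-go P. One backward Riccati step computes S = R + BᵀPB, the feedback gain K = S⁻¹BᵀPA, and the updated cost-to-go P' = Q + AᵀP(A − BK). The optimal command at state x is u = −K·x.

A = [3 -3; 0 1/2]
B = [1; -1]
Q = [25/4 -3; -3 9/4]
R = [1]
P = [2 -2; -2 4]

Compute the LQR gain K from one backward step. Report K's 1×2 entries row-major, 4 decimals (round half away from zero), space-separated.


BᵀP = [4.0000 -6.0000]
S = R + BᵀPB = [1] + [10.0000] = [11.0000]
BᵀPA = [12.0000 -15.0000]
K = S⁻¹·BᵀPA = [1.0909 -1.3636]
A−BK = [1.9091 -1.6364; 1.0909 -0.8636]
AᵀP(A−BK) = [4.9091 -4.6364; -4.6364 4.5455]
P' = Q + AᵀP(A−BK) = [11.1591 -7.6364; -7.6364 6.7955]
tr(P') = 17.9545

1.0909 -1.3636


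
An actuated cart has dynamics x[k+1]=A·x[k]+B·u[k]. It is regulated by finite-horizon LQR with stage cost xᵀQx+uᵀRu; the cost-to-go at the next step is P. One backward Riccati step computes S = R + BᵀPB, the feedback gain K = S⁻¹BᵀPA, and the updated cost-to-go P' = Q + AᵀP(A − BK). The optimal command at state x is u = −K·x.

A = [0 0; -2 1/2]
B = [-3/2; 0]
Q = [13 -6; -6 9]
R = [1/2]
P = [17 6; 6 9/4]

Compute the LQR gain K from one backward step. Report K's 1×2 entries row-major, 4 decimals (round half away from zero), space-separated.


0.4645 -0.1161

BᵀP = [-25.5000 -9.0000]
S = R + BᵀPB = [1/2] + [38.2500] = [38.7500]
BᵀPA = [18.0000 -4.5000]
K = S⁻¹·BᵀPA = [0.4645 -0.1161]
A−BK = [0.6968 -0.1742; -2.0000 0.5000]
AᵀP(A−BK) = [0.6387 -0.1597; -0.1597 0.0399]
P' = Q + AᵀP(A−BK) = [13.6387 -6.1597; -6.1597 9.0399]
tr(P') = 22.6786


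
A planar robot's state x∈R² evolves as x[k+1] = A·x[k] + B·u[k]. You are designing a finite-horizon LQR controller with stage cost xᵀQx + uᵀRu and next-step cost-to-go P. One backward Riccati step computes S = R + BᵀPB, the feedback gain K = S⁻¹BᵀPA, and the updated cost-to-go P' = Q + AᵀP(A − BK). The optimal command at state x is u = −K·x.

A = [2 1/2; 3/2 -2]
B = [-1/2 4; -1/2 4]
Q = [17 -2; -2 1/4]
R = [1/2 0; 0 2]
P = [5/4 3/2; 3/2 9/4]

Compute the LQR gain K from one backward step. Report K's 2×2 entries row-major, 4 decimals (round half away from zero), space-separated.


-0.1978 0.1089 0.3956 -0.2178

BᵀP = [-1.3750 -1.8750; 11.0000 15.0000]
S = R + BᵀPB = [1/2 0; 0 2] + [1.6250 -13.0000; -13.0000 104.0000] = [2.1250 -13.0000; -13.0000 106.0000]
BᵀPA = [-5.5625 3.0625; 44.5000 -24.5000]
K = S⁻¹·BᵀPA = [-0.1978 0.1089; 0.3956 -0.2178]
A−BK = [0.3189 1.4256; -0.1811 -1.0744]
AᵀP(A−BK) = [0.3601 -0.0782; -0.0782 0.6435]
P' = Q + AᵀP(A−BK) = [17.3601 -2.0782; -2.0782 0.8935]
tr(P') = 18.2536


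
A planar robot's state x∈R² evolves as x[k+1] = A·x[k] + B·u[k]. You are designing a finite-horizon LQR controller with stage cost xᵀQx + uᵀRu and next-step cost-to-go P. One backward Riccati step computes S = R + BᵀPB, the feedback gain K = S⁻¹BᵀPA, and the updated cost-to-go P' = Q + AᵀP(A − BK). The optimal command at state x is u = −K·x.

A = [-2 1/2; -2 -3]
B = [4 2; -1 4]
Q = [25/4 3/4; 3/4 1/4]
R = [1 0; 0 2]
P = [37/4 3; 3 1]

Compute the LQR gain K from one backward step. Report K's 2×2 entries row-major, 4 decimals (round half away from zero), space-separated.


BᵀP = [34.0000 11.0000; 30.5000 10.0000]
S = R + BᵀPB = [1 0; 0 2] + [125.0000 112.0000; 112.0000 101.0000] = [126.0000 112.0000; 112.0000 103.0000]
BᵀPA = [-90.0000 -16.0000; -81.0000 -14.7500]
K = S⁻¹·BᵀPA = [-0.4562 0.0092; -0.2903 -0.1532]
A−BK = [0.4055 0.7696; -1.2949 -2.3779]
AᵀP(A−BK) = [0.4240 0.1682; 0.1682 0.1999]
P' = Q + AᵀP(A−BK) = [6.6740 0.9182; 0.9182 0.4499]
tr(P') = 7.1238

-0.4562 0.0092 -0.2903 -0.1532


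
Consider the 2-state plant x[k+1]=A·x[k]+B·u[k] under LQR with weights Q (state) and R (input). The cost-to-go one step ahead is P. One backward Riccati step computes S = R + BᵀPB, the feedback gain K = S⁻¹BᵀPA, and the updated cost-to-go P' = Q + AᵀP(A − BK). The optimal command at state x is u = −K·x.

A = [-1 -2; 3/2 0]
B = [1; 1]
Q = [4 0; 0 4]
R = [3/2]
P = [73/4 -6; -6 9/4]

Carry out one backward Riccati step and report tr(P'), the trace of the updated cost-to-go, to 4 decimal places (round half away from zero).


BᵀP = [12.2500 -3.7500]
S = R + BᵀPB = [3/2] + [8.5000] = [10.0000]
BᵀPA = [-17.8750 -24.5000]
K = S⁻¹·BᵀPA = [-1.7875 -2.4500]
A−BK = [0.7875 0.4500; 3.2875 2.4500]
AᵀP(A−BK) = [9.3609 10.7063; 10.7063 12.9750]
P' = Q + AᵀP(A−BK) = [13.3609 10.7063; 10.7063 16.9750]
tr(P') = 30.3359

30.3359


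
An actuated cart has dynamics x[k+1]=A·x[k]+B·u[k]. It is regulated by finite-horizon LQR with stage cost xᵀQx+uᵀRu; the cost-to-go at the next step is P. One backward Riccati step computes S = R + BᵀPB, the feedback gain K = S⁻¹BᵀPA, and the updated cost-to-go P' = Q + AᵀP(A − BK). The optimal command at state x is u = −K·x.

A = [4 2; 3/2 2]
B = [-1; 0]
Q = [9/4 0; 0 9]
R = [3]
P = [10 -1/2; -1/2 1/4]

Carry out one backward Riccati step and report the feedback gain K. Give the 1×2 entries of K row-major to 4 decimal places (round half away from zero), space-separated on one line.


BᵀP = [-10.0000 0.5000]
S = R + BᵀPB = [3] + [10.0000] = [13.0000]
BᵀPA = [-39.2500 -19.0000]
K = S⁻¹·BᵀPA = [-3.0192 -1.4615]
A−BK = [0.9808 0.5385; 1.5000 2.0000]
AᵀP(A−BK) = [36.0577 17.8846; 17.8846 9.2308]
P' = Q + AᵀP(A−BK) = [38.3077 17.8846; 17.8846 18.2308]
tr(P') = 56.5385

-3.0192 -1.4615


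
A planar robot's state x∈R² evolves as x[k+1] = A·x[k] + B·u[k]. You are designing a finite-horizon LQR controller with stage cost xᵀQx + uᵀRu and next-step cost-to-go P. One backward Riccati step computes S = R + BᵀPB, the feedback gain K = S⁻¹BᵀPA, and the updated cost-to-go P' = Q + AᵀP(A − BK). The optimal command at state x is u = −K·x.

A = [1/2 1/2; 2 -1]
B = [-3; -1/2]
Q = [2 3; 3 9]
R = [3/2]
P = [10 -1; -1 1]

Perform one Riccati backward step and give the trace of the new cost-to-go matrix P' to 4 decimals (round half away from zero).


15.5761

BᵀP = [-29.5000 2.5000]
S = R + BᵀPB = [3/2] + [87.2500] = [88.7500]
BᵀPA = [-9.7500 -17.2500]
K = S⁻¹·BᵀPA = [-0.1099 -0.1944]
A−BK = [0.1704 -0.0831; 1.9451 -1.0972]
AᵀP(A−BK) = [3.4289 -1.8951; -1.8951 1.1472]
P' = Q + AᵀP(A−BK) = [5.4289 1.1049; 1.1049 10.1472]
tr(P') = 15.5761


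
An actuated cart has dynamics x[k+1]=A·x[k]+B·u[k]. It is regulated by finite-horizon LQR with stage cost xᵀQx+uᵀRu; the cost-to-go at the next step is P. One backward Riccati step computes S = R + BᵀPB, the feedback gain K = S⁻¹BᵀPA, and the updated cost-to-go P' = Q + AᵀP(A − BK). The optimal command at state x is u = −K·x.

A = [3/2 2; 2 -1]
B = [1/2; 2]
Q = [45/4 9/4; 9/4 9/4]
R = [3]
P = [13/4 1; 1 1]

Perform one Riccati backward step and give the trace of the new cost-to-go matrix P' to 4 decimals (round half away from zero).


27.4108

BᵀP = [3.6250 2.5000]
S = R + BᵀPB = [3] + [6.8125] = [9.8125]
BᵀPA = [10.4375 4.7500]
K = S⁻¹·BᵀPA = [1.0637 0.4841]
A−BK = [0.9682 1.7580; -0.1274 -1.9682]
AᵀP(A−BK) = [6.2102 5.1975; 5.1975 7.7006]
P' = Q + AᵀP(A−BK) = [17.4602 7.4475; 7.4475 9.9506]
tr(P') = 27.4108


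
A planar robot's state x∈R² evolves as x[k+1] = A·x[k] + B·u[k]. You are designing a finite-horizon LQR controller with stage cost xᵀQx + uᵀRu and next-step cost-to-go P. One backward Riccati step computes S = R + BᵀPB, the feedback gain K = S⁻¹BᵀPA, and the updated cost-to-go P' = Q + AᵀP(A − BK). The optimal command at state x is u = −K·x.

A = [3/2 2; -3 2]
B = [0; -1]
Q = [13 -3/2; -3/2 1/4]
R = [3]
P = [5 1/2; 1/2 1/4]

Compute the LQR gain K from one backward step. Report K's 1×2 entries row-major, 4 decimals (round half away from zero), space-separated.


0.0000 -0.4615

BᵀP = [-0.5000 -0.2500]
S = R + BᵀPB = [3] + [0.2500] = [3.2500]
BᵀPA = [0.0000 -1.5000]
K = S⁻¹·BᵀPA = [0.0000 -0.4615]
A−BK = [1.5000 2.0000; -3.0000 1.5385]
AᵀP(A−BK) = [9.0000 12.0000; 12.0000 24.3077]
P' = Q + AᵀP(A−BK) = [22.0000 10.5000; 10.5000 24.5577]
tr(P') = 46.5577


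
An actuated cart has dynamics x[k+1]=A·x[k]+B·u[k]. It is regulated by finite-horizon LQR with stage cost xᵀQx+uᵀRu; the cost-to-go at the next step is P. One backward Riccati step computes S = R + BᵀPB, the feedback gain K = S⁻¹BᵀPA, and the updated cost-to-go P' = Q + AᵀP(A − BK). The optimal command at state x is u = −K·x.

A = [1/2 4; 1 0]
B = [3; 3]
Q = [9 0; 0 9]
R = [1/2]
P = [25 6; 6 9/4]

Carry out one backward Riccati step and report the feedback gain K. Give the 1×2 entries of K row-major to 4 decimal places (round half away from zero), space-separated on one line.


BᵀP = [93.0000 24.7500]
S = R + BᵀPB = [1/2] + [353.2500] = [353.7500]
BᵀPA = [71.2500 372.0000]
K = S⁻¹·BᵀPA = [0.2014 1.0516]
A−BK = [-0.1042 0.8452; 0.3958 -3.1548]
AᵀP(A−BK) = [0.1493 -0.9258; -0.9258 8.8085]
P' = Q + AᵀP(A−BK) = [9.1493 -0.9258; -0.9258 17.8085]
tr(P') = 26.9578

0.2014 1.0516


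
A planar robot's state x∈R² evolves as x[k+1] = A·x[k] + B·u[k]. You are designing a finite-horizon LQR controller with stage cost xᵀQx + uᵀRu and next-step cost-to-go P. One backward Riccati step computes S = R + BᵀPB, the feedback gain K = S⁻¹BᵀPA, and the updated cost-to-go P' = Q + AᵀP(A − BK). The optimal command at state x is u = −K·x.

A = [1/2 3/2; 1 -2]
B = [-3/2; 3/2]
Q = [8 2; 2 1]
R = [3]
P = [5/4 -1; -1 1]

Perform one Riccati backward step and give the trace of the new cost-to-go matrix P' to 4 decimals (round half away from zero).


BᵀP = [-3.3750 3.0000]
S = R + BᵀPB = [3] + [9.5625] = [12.5625]
BᵀPA = [1.3125 -11.0625]
K = S⁻¹·BᵀPA = [0.1045 -0.8806]
A−BK = [0.6567 0.1791; 0.8433 -0.6791]
AᵀP(A−BK) = [0.1754 -0.4067; -0.4067 3.0709]
P' = Q + AᵀP(A−BK) = [8.1754 1.5933; 1.5933 4.0709]
tr(P') = 12.2463

12.2463


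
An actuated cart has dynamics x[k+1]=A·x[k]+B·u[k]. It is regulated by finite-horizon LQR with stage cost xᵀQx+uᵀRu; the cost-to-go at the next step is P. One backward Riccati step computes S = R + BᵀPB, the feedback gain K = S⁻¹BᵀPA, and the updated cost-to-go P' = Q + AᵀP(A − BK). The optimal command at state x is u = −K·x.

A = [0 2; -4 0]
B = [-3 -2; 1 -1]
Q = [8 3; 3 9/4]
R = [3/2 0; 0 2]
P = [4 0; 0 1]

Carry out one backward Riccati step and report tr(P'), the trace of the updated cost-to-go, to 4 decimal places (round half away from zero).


18.5858

BᵀP = [-12.0000 1.0000; -8.0000 -1.0000]
S = R + BᵀPB = [3/2 0; 0 2] + [37.0000 23.0000; 23.0000 17.0000] = [38.5000 23.0000; 23.0000 19.0000]
BᵀPA = [-4.0000 -24.0000; 4.0000 -16.0000]
K = S⁻¹·BᵀPA = [-0.8296 -0.4346; 1.2148 -0.3160]
A−BK = [-0.0593 0.0642; -1.9556 0.1185]
AᵀP(A−BK) = [7.8222 -0.4741; -0.4741 0.5136]
P' = Q + AᵀP(A−BK) = [15.8222 2.5259; 2.5259 2.7636]
tr(P') = 18.5858


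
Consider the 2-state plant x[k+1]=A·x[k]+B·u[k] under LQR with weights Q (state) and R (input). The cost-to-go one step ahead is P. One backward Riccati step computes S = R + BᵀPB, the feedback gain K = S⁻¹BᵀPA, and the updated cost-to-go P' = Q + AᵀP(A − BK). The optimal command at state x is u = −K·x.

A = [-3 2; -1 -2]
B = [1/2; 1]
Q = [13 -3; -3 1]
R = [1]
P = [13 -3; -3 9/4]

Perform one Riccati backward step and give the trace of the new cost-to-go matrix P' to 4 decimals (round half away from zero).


155.4464

BᵀP = [3.5000 0.7500]
S = R + BᵀPB = [1] + [2.5000] = [3.5000]
BᵀPA = [-11.2500 5.5000]
K = S⁻¹·BᵀPA = [-3.2143 1.5714]
A−BK = [-1.3929 1.2143; 2.2143 -3.5714]
AᵀP(A−BK) = [65.0893 -67.8214; -67.8214 76.3571]
P' = Q + AᵀP(A−BK) = [78.0893 -70.8214; -70.8214 77.3571]
tr(P') = 155.4464


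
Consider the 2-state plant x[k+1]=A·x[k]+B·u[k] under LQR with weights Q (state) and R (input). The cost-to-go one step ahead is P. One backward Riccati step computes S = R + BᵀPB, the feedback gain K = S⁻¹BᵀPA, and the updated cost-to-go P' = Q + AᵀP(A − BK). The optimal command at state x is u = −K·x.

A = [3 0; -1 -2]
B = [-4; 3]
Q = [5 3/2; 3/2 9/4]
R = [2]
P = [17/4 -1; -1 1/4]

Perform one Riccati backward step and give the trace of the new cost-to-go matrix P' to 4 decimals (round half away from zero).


8.2532

BᵀP = [-20.0000 4.7500]
S = R + BᵀPB = [2] + [94.2500] = [96.2500]
BᵀPA = [-64.7500 -9.5000]
K = S⁻¹·BᵀPA = [-0.6727 -0.0987]
A−BK = [0.3091 -0.3948; 1.0182 -1.7039]
AᵀP(A−BK) = [0.9409 0.1091; 0.1091 0.0623]
P' = Q + AᵀP(A−BK) = [5.9409 1.6091; 1.6091 2.3123]
tr(P') = 8.2532


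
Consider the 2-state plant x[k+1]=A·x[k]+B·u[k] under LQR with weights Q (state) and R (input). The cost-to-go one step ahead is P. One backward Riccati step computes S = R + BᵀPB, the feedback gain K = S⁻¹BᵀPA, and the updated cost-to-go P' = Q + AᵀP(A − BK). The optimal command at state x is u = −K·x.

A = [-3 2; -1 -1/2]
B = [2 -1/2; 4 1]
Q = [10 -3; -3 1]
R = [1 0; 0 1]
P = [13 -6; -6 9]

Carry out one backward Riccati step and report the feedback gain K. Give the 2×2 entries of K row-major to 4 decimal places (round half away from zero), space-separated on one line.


-0.8225 0.3950 2.3074 -2.0823

BᵀP = [2.0000 24.0000; -12.5000 12.0000]
S = R + BᵀPB = [1 0; 0 1] + [100.0000 23.0000; 23.0000 18.2500] = [101.0000 23.0000; 23.0000 19.2500]
BᵀPA = [-30.0000 -8.0000; 25.5000 -31.0000]
K = S⁻¹·BᵀPA = [-0.8225 0.3950; 2.3074 -2.0823]
A−BK = [-0.2014 0.1689; -0.0175 0.0024]
AᵀP(A−BK) = [6.4881 -5.5514; -5.5514 4.8580]
P' = Q + AᵀP(A−BK) = [16.4881 -8.5514; -8.5514 5.8580]
tr(P') = 22.3461


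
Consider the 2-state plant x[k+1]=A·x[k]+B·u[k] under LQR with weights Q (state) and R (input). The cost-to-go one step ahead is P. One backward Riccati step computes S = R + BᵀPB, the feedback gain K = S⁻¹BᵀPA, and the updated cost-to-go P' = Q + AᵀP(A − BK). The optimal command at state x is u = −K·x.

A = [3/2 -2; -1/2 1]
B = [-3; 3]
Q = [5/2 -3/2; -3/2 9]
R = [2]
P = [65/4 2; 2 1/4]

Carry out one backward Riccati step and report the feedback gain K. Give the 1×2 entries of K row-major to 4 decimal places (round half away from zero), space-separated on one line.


BᵀP = [-42.7500 -5.2500]
S = R + BᵀPB = [2] + [112.5000] = [114.5000]
BᵀPA = [-61.5000 80.2500]
K = S⁻¹·BᵀPA = [-0.5371 0.7009]
A−BK = [-0.1114 0.1026; 1.1114 -1.1026]
AᵀP(A−BK) = [0.5922 -0.7713; -0.7713 1.0049]
P' = Q + AᵀP(A−BK) = [3.0922 -2.2713; -2.2713 10.0049]
tr(P') = 13.0972

-0.5371 0.7009


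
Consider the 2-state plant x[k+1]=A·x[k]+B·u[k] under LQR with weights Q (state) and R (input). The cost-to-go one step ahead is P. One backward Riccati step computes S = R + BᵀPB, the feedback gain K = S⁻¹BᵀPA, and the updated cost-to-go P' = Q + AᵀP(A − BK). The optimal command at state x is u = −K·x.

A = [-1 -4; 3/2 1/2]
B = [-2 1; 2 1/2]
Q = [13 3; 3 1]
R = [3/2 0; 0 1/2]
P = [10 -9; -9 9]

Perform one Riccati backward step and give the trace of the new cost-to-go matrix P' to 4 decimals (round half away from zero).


17.4553

BᵀP = [-38.0000 36.0000; 5.5000 -4.5000]
S = R + BᵀPB = [3/2 0; 0 1/2] + [148.0000 -20.0000; -20.0000 3.2500] = [149.5000 -20.0000; -20.0000 3.7500]
BᵀPA = [92.0000 170.0000; -12.2500 -24.2500]
K = S⁻¹·BᵀPA = [0.6226 0.9494; 0.0537 -1.4031]
A−BK = [0.1914 -0.6981; 0.2280 -0.6973]
AᵀP(A−BK) = [0.6315 0.7156; 0.7156 2.8237]
P' = Q + AᵀP(A−BK) = [13.6315 3.7156; 3.7156 3.8237]
tr(P') = 17.4553


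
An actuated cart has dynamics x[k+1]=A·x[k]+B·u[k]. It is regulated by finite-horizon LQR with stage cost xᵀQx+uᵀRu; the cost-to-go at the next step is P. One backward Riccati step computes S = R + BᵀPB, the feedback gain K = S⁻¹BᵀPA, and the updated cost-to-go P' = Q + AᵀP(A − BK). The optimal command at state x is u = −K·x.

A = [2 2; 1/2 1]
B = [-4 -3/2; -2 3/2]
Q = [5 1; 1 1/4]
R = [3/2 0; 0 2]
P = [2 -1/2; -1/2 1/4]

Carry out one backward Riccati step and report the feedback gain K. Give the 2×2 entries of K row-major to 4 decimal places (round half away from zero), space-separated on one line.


BᵀP = [-7.0000 1.5000; -3.7500 1.1250]
S = R + BᵀPB = [3/2 0; 0 2] + [25.0000 12.7500; 12.7500 7.3125] = [26.5000 12.7500; 12.7500 9.3125]
BᵀPA = [-13.2500 -12.5000; -6.9375 -6.3750]
K = S⁻¹·BᵀPA = [-0.4148 -0.4171; -0.1770 -0.1135]
A−BK = [0.0751 0.1614; -0.0642 0.3362]
AᵀP(A−BK) = [0.3379 0.3111; 0.3111 0.3128]
P' = Q + AᵀP(A−BK) = [5.3379 1.3111; 1.3111 0.5628]
tr(P') = 5.9007

-0.4148 -0.4171 -0.1770 -0.1135


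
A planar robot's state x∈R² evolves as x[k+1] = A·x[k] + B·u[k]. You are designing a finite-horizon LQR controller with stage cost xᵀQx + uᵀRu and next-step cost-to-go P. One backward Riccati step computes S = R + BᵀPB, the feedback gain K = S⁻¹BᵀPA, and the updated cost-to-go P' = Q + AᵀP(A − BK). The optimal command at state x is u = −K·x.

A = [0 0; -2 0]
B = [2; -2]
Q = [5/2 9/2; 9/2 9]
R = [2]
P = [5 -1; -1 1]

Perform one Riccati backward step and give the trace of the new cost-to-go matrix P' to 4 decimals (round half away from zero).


13.6176

BᵀP = [12.0000 -4.0000]
S = R + BᵀPB = [2] + [32.0000] = [34.0000]
BᵀPA = [8.0000 0.0000]
K = S⁻¹·BᵀPA = [0.2353 0.0000]
A−BK = [-0.4706 0.0000; -1.5294 0.0000]
AᵀP(A−BK) = [2.1176 0.0000; 0.0000 0.0000]
P' = Q + AᵀP(A−BK) = [4.6176 4.5000; 4.5000 9.0000]
tr(P') = 13.6176


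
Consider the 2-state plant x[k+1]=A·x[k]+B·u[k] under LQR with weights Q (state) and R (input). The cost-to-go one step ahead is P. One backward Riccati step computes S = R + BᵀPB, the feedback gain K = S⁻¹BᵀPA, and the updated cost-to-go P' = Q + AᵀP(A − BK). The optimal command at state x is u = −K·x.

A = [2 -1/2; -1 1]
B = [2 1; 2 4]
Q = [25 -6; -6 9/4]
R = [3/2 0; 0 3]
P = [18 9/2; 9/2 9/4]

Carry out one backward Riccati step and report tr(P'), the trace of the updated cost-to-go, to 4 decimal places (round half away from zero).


BᵀP = [45.0000 13.5000; 36.0000 13.5000]
S = R + BᵀPB = [3/2 0; 0 3] + [117.0000 99.0000; 99.0000 90.0000] = [118.5000 99.0000; 99.0000 93.0000]
BᵀPA = [76.5000 -9.0000; 58.5000 -4.5000]
K = S⁻¹·BᵀPA = [1.0849 -0.3210; -0.5258 0.2934]
A−BK = [0.3561 -0.1513; -1.0664 0.4686]
AᵀP(A−BK) = [4.0185 -1.6024; -1.6024 0.6808]
P' = Q + AᵀP(A−BK) = [29.0185 -7.6024; -7.6024 2.9308]
tr(P') = 31.9493

31.9493
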